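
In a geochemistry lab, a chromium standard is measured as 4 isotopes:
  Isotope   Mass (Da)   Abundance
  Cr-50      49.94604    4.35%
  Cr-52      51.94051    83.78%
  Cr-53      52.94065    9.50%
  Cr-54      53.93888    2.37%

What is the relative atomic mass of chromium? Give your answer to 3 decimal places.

51.996 Da

The abundance-weighted mean is 0.0435 × 49.94604 + 0.8378 × 51.94051 + 0.0950 × 52.94065 + 0.0237 × 53.93888
= 2.172653 + 43.515759 + 5.029362 + 1.278351 = 51.996125 Da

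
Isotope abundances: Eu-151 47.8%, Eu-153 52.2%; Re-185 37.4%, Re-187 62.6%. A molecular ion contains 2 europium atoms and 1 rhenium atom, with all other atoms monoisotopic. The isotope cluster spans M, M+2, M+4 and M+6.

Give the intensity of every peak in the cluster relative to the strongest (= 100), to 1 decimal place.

Europium pattern (n=2): 0.228484 : 0.499032 : 0.272484
Rhenium pattern (n=1): 0.3740 : 0.6260
Convolve the two distributions (both contribute in 2-u steps):
  M: 0.228484×0.3740 = 0.085453
  M+2: 0.228484×0.6260 + 0.499032×0.3740 = 0.329669
  M+4: 0.499032×0.6260 + 0.272484×0.3740 = 0.414303
  M+6: 0.272484×0.6260 = 0.170575
Scale to base peak (0.414303) = 100: 20.6 : 79.6 : 100.0 : 41.2

20.6 : 79.6 : 100.0 : 41.2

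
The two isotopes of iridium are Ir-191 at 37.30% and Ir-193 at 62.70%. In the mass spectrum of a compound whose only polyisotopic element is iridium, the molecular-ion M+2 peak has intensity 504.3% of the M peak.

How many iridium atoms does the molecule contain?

3

For n independent Ir atoms, I(M+2)/I(M) = n · (abundance Ir-193) / (abundance Ir-191) = n · 0.6270/0.3730.
n = 5.043 × 0.3730/0.6270 = 3.00 ≈ 3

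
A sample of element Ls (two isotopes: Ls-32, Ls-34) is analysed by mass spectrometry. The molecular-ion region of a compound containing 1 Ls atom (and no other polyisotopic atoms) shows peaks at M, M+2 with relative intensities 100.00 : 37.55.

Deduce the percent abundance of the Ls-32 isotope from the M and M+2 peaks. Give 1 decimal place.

72.7%

Let p = fractional abundance of Ls-32. I(M+2)/I(M) = [C(1,1)·p^0·(1−p)] / p^1 = 1·(1−p)/p = 37.55/100.00 = 0.3755
(1−p)/p = 0.3755/1 = 0.3755  ⇒  p = 1/(1 + 0.3755) = 0.7270
Ls-32: 72.7%, Ls-34: 27.3%.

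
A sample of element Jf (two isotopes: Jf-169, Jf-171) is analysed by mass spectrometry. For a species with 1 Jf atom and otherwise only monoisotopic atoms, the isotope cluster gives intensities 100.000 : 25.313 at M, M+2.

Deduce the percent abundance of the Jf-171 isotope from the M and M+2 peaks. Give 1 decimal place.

20.2%

Write p for the Jf-169 fraction. I(M+2)/I(M) = [C(1,1)·p^0·(1−p)] / p^1 = 1·(1−p)/p = 25.313/100.000 = 0.2531
(1−p)/p = 0.2531/1 = 0.2531  ⇒  p = 1/(1 + 0.2531) = 0.7980
Jf-169: 79.8%, Jf-171: 20.2%.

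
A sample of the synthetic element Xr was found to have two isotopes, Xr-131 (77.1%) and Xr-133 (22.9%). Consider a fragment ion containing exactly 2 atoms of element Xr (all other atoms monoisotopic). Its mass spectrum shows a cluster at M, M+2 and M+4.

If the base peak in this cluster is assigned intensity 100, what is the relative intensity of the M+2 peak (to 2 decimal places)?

(0.771 + 0.229)^2 gives M 0.5944, M+2 0.3531, M+4 0.0524; the largest is M.
P(M) = C(2,0) × 0.771^2 × 0.229^0 = 1 × 0.594441 × 1.0000 = 0.594441 (base)
P(M+2) = C(2,1) × 0.771^1 × 0.229^1 = 2 × 0.7710 × 0.2290 = 0.353118
Relative intensity = 0.353118 / 0.594441 × 100 = 59.40

59.40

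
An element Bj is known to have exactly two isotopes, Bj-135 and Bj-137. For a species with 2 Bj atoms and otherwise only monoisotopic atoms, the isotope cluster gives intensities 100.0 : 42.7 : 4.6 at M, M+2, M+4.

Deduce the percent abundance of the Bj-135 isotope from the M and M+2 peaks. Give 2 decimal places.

If p is the fraction of Bj that is Bj-135, then I(M+2)/I(M) = [C(2,1)·p^1·(1−p)] / p^2 = 2·(1−p)/p = 42.7/100.0 = 0.4270
(1−p)/p = 0.4270/2 = 0.2135  ⇒  p = 1/(1 + 0.2135) = 0.8241
Bj-135: 82.41%, Bj-137: 17.59%.

82.41%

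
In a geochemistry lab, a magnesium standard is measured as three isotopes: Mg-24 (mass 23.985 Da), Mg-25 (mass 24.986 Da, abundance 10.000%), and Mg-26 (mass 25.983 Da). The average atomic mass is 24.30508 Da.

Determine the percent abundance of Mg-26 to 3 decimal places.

11.010%

Let x and y be the fractions of Mg-24 and Mg-26. Then x + y = 1 − 0.10000 = 0.90000 and 23.985x + 25.983y = 24.30508 − 0.10000×24.986 = 21.80648.
Substituting: 23.985x + 25.983(0.90000 − x) = 21.80648
(23.985 − 25.983)x = -1.57822  ⇒  x = 0.78990, y = 0.11010
Mg-24: 78.990%, Mg-26: 11.010%.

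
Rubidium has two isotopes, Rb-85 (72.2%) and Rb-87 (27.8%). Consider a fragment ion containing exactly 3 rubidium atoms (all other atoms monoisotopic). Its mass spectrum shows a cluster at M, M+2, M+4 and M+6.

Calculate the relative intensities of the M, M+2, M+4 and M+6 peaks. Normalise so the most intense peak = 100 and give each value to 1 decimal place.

The 3 Rb atoms are independent, so intensities follow the terms of (0.722 + 0.278)^3.
P(M) = 0.722^3 = 0.376367
P(M+2) = 3 × 0.722^2 × 0.278^1 = 0.434751
P(M+4) = 3 × 0.722^1 × 0.278^2 = 0.167397
P(M+6) = 0.278^3 = 0.021485
The M+2 peak is largest (0.434751); scaling to 100 gives 86.6 : 100.0 : 38.5 : 4.9.

86.6 : 100.0 : 38.5 : 4.9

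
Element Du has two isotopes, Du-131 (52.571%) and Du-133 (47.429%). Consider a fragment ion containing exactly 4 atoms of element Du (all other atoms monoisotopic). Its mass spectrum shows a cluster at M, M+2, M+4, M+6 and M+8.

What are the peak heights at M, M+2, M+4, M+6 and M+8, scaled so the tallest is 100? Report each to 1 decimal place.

20.5 : 73.9 : 100.0 : 60.1 : 13.6

Expanding (0.52571 + 0.47429)^4:
P(M) = 0.52571^4 = 0.076381
P(M+2) = 4 × 0.52571^3 × 0.47429^1 = 0.275640
P(M+4) = 6 × 0.52571^2 × 0.47429^2 = 0.373020
P(M+6) = 4 × 0.52571^1 × 0.47429^3 = 0.224356
P(M+8) = 0.47429^4 = 0.050603
The M+4 peak is largest (0.373020); scaling to 100 gives 20.5 : 73.9 : 100.0 : 60.1 : 13.6.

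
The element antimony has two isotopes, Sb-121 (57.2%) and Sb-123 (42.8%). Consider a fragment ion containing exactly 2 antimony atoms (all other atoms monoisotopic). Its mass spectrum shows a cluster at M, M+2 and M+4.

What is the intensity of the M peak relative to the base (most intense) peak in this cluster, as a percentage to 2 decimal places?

Term probabilities: M 0.3272, M+2 0.4896, M+4 0.1832. Base peak = M+2.
P(M+2) = C(2,1) × 0.572^1 × 0.428^1 = 2 × 0.5720 × 0.4280 = 0.489632 (base)
P(M) = C(2,0) × 0.572^2 × 0.428^0 = 1 × 0.327184 × 1.0000 = 0.327184
Relative intensity = 0.327184 / 0.489632 × 100 = 66.82

66.82%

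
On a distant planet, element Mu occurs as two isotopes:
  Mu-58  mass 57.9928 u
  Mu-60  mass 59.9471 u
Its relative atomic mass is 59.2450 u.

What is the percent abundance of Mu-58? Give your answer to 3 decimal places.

Let x be the fractional abundance of Mu-58; then Mu-60 has abundance 1 − x.
57.9928·x + 59.9471·(1 − x) = 59.2450
(57.9928 − 59.9471)·x = 59.2450 − 59.9471
x = -0.7021 / -1.9543 = 0.35926 → 35.926% Mu-58, 64.074% Mu-60.

35.926%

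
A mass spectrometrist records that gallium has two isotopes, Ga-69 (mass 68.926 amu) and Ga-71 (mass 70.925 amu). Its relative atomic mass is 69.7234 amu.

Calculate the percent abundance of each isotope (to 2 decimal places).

With x = fraction of Ga-69 (so Ga-71 is 1 − x):
68.926·x + 70.925·(1 − x) = 69.7234
(68.926 − 70.925)·x = 69.7234 − 70.925
x = -1.2016 / -1.999 = 0.60110 → 60.11% Ga-69, 39.89% Ga-71.

Ga-69: 60.11%, Ga-71: 39.89%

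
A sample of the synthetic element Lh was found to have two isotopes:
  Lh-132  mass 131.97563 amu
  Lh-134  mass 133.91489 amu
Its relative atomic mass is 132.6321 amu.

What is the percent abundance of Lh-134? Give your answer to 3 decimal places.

33.852%

Let x be the fractional abundance of Lh-132; then Lh-134 has abundance 1 − x.
131.97563·x + 133.91489·(1 − x) = 132.6321
(131.97563 − 133.91489)·x = 132.6321 − 133.91489
x = -1.28279 / -1.93926 = 0.66148 → 66.148% Lh-132, 33.852% Lh-134.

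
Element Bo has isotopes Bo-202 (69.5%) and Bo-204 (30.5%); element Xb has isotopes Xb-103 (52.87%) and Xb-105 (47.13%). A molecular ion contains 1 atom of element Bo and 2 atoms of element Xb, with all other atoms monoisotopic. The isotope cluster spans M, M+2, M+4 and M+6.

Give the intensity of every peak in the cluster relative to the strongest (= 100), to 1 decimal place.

45.0 : 100.0 : 71.0 : 15.7

Element Bo pattern (n=1): 0.6950 : 0.3050
Element Xb pattern (n=2): 0.27952369 : 0.49835262 : 0.22212369
Convolve the two distributions (both contribute in 2-u steps):
  M: 0.6950×0.27952369 = 0.194269
  M+2: 0.6950×0.49835262 + 0.3050×0.27952369 = 0.431610
  M+4: 0.6950×0.22212369 + 0.3050×0.49835262 = 0.306374
  M+6: 0.3050×0.22212369 = 0.067748
Scale to base peak (0.431610) = 100: 45.0 : 100.0 : 71.0 : 15.7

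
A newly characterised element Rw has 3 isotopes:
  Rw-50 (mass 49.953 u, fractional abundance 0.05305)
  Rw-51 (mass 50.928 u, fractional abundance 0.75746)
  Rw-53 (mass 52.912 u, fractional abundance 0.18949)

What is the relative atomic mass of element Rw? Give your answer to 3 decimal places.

Ar = Σ fᵢ·mᵢ = 0.05305 × 49.953 + 0.75746 × 50.928 + 0.18949 × 52.912
= 2.6500 + 38.5759 + 10.0263 = 51.2522 u

51.252 u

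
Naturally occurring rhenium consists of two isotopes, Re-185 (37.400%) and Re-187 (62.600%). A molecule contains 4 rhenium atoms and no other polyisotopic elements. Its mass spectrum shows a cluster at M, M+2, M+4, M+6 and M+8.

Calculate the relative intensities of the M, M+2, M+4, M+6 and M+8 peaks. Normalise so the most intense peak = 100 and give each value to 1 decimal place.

5.3 : 35.7 : 89.6 : 100.0 : 41.8

The 4 Re atoms are independent, so intensities follow the terms of (0.37400 + 0.62600)^4.
P(M) = 0.37400^4 = 0.019565
P(M+2) = 4 × 0.37400^3 × 0.62600^1 = 0.130993
P(M+4) = 6 × 0.37400^2 × 0.62600^2 = 0.328884
P(M+6) = 4 × 0.37400^1 × 0.62600^3 = 0.366990
P(M+8) = 0.62600^4 = 0.153567
The M+6 peak is largest (0.366990); scaling to 100 gives 5.3 : 35.7 : 89.6 : 100.0 : 41.8.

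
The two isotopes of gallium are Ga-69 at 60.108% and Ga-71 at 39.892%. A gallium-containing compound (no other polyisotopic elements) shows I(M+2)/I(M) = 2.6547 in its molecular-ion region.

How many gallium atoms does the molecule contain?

The M+2/M ratio from n Ga atoms is n · q/p = n · 0.39892/0.60108.
n = 2.6547 × 0.60108/0.39892 = 4.00 ≈ 4

4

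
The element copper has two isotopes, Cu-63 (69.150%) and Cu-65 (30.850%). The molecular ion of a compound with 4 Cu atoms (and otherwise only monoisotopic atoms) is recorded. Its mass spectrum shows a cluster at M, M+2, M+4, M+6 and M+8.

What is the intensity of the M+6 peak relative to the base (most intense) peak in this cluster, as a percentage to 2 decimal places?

19.90%

Term probabilities: M 0.2286, M+2 0.4080, M+4 0.2731, M+6 0.0812, M+8 0.0091. Base peak = M+2.
P(M+2) = C(4,1) × 0.69150^3 × 0.30850^1 = 4 × 0.33065611 × 0.3085 = 0.408030 (base)
P(M+6) = C(4,3) × 0.69150^1 × 0.30850^3 = 4 × 0.6915 × 0.02936064 = 0.081212
Relative intensity = 0.081212 / 0.408030 × 100 = 19.90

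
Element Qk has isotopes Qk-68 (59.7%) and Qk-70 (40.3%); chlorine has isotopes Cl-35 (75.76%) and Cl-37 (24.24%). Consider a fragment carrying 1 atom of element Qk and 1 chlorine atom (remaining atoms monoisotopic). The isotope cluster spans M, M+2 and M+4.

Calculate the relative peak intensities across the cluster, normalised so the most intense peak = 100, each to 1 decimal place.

Element Qk pattern (n=1): 0.5970 : 0.4030
Chlorine pattern (n=1): 0.7576 : 0.2424
Convolve the two distributions (both contribute in 2-u steps):
  M: 0.5970×0.7576 = 0.452287
  M+2: 0.5970×0.2424 + 0.4030×0.7576 = 0.450026
  M+4: 0.4030×0.2424 = 0.097687
Scale to base peak (0.452287) = 100: 100.0 : 99.5 : 21.6

100.0 : 99.5 : 21.6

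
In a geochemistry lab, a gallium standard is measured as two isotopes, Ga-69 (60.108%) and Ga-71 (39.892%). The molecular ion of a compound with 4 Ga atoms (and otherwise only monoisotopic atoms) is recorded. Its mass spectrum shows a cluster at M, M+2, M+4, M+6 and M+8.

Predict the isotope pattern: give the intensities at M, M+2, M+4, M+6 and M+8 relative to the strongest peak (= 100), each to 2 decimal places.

37.67 : 100.00 : 99.55 : 44.05 : 7.31

The 4 Ga atoms are independent, so intensities follow the terms of (0.60108 + 0.39892)^4.
P(M) = 0.60108^4 = 0.130536
P(M+2) = 4 × 0.60108^3 × 0.39892^1 = 0.346531
P(M+4) = 6 × 0.60108^2 × 0.39892^2 = 0.344975
P(M+6) = 4 × 0.60108^1 × 0.39892^3 = 0.152633
P(M+8) = 0.39892^4 = 0.025325
The M+2 peak is largest (0.346531); scaling to 100 gives 37.67 : 100.00 : 99.55 : 44.05 : 7.31.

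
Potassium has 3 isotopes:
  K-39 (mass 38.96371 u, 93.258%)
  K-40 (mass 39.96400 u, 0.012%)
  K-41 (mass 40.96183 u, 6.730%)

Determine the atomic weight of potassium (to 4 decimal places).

Average mass = Σ (abundance × isotope mass) = 0.93258 × 38.96371 + 0.00012 × 39.96400 + 0.06730 × 40.96183
= 36.336777 + 0.004796 + 2.756731 = 39.098304 u

39.0983 u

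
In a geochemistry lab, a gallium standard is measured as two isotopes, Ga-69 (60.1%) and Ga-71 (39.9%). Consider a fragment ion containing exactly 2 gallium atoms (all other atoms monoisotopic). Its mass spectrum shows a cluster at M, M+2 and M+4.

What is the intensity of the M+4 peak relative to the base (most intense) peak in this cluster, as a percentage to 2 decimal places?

(0.601 + 0.399)^2 gives M 0.3612, M+2 0.4796, M+4 0.1592; the largest is M+2.
P(M+2) = C(2,1) × 0.601^1 × 0.399^1 = 2 × 0.6010 × 0.3990 = 0.479598 (base)
P(M+4) = C(2,2) × 0.601^0 × 0.399^2 = 1 × 1.0000 × 0.159201 = 0.159201
Relative intensity = 0.159201 / 0.479598 × 100 = 33.19

33.19%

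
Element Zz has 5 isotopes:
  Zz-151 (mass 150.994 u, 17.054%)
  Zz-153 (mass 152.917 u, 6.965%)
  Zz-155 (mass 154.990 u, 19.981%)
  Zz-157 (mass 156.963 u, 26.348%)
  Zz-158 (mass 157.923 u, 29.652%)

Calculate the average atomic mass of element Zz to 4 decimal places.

Ar = Σ fᵢ·mᵢ = 0.17054 × 150.994 + 0.06965 × 152.917 + 0.19981 × 154.990 + 0.26348 × 156.963 + 0.29652 × 157.923
= 25.75052 + 10.65067 + 30.96855 + 41.35661 + 46.82733 = 155.55368 u

155.5537 u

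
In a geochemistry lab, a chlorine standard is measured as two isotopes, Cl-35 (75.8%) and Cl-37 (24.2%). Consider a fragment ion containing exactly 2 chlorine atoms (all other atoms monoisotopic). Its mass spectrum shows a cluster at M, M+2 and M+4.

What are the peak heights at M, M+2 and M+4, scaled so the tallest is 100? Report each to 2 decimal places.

100.00 : 63.85 : 10.19

Each Cl atom is independently Cl-35 (p = 0.758) or Cl-37 (q = 0.242); the cluster is the binomial expansion (p + q)^2.
P(M) = 0.758^2 = 0.574564
P(M+2) = 2 × 0.758^1 × 0.242^1 = 0.366872
P(M+4) = 0.242^2 = 0.058564
The M peak is largest (0.574564); scaling to 100 gives 100.00 : 63.85 : 10.19.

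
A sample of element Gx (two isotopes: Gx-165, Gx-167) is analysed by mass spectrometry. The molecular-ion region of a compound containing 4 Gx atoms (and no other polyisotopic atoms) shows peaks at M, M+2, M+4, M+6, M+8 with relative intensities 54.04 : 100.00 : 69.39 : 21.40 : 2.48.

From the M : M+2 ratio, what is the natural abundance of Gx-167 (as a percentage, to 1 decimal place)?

31.6%

If p is the fraction of Gx that is Gx-165, then I(M+2)/I(M) = [C(4,1)·p^3·(1−p)] / p^4 = 4·(1−p)/p = 100.00/54.04 = 1.8505
(1−p)/p = 1.8505/4 = 0.4626  ⇒  p = 1/(1 + 0.4626) = 0.6837
Gx-165: 68.4%, Gx-167: 31.6%.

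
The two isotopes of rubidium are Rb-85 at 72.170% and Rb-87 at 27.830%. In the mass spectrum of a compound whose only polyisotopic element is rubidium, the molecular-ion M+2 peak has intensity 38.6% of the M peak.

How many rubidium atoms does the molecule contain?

With n Rb atoms, P(M+2)/P(M) = C(n,1)·p^(n−1)q / p^n = n·q/p = n · 0.27830/0.72170.
n = 0.386 × 0.72170/0.27830 = 1.00 ≈ 1

1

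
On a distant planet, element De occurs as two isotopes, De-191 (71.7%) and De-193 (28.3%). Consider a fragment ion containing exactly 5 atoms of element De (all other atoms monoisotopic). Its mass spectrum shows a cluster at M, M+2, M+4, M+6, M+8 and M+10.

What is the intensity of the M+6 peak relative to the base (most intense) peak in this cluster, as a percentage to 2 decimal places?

Term probabilities: M 0.1895, M+2 0.3740, M+4 0.2952, M+6 0.1165, M+8 0.0230, M+10 0.0018. Base peak = M+2.
P(M+2) = C(5,1) × 0.717^4 × 0.283^1 = 5 × 0.2642875 × 0.2830 = 0.373967 (base)
P(M+6) = C(5,3) × 0.717^2 × 0.283^3 = 10 × 0.514089 × 0.02266519 = 0.116519
Relative intensity = 0.116519 / 0.373967 × 100 = 31.16

31.16%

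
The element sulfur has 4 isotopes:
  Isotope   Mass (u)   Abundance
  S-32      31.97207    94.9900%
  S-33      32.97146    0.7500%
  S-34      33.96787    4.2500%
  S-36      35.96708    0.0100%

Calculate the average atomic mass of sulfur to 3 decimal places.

Weight each isotope mass by its fractional abundance: 0.949900 × 31.97207 + 0.007500 × 32.97146 + 0.042500 × 33.96787 + 0.000100 × 35.96708
= 30.370269 + 0.247286 + 1.443634 + 0.003597 = 32.064786 u

32.065 u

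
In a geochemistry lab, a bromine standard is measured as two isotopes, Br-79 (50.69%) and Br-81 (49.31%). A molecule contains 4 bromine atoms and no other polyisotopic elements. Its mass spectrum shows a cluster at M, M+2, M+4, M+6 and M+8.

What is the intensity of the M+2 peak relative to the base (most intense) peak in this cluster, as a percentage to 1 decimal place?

Term probabilities: M 0.0660, M+2 0.2569, M+4 0.3749, M+6 0.2431, M+8 0.0591. Base peak = M+4.
P(M+4) = C(4,2) × 0.5069^2 × 0.4931^2 = 6 × 0.25694761 × 0.24314761 = 0.374857 (base)
P(M+2) = C(4,1) × 0.5069^3 × 0.4931^1 = 4 × 0.13024674 × 0.4931 = 0.256899
Relative intensity = 0.256899 / 0.374857 × 100 = 68.5

68.5%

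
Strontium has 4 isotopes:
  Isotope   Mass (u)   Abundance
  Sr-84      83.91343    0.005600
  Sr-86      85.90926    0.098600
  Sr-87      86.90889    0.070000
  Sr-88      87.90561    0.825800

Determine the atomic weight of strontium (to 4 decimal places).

Average mass = Σ (abundance × isotope mass) = 0.005600 × 83.91343 + 0.098600 × 85.90926 + 0.070000 × 86.90889 + 0.825800 × 87.90561
= 0.469915 + 8.470653 + 6.083622 + 72.592453 = 87.616643 u

87.6166 u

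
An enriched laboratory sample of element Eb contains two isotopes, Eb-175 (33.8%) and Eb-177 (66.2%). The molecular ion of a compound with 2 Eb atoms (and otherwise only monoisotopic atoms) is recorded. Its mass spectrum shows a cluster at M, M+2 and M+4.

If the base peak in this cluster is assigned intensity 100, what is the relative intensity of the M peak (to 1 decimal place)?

(0.338 + 0.662)^2 gives M 0.1142, M+2 0.4475, M+4 0.4382; the largest is M+2.
P(M+2) = C(2,1) × 0.338^1 × 0.662^1 = 2 × 0.3380 × 0.6620 = 0.447512 (base)
P(M) = C(2,0) × 0.338^2 × 0.662^0 = 1 × 0.114244 × 1.0000 = 0.114244
Relative intensity = 0.114244 / 0.447512 × 100 = 25.5

25.5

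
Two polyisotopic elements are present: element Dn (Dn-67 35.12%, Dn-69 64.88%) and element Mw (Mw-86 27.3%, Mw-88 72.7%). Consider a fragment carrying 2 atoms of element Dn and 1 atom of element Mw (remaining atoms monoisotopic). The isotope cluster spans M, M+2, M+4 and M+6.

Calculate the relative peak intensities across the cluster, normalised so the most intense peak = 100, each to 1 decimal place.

Element Dn pattern (n=2): 0.12334144 : 0.45571712 : 0.42094144
Element Mw pattern (n=1): 0.2730 : 0.7270
Convolve the two distributions (both contribute in 2-u steps):
  M: 0.12334144×0.2730 = 0.033672
  M+2: 0.12334144×0.7270 + 0.45571712×0.2730 = 0.214080
  M+4: 0.45571712×0.7270 + 0.42094144×0.2730 = 0.446223
  M+6: 0.42094144×0.7270 = 0.306024
Scale to base peak (0.446223) = 100: 7.5 : 48.0 : 100.0 : 68.6

7.5 : 48.0 : 100.0 : 68.6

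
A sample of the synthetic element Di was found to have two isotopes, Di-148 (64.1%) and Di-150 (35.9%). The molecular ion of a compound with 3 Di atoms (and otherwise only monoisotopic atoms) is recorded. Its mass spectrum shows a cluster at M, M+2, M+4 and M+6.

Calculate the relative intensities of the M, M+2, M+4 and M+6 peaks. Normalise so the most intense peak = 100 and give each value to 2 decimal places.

Expanding (0.641 + 0.359)^3:
P(M) = 0.641^3 = 0.263375
P(M+2) = 3 × 0.641^2 × 0.359^1 = 0.442519
P(M+4) = 3 × 0.641^1 × 0.359^2 = 0.247838
P(M+6) = 0.359^3 = 0.046268
The M+2 peak is largest (0.442519); scaling to 100 gives 59.52 : 100.00 : 56.01 : 10.46.

59.52 : 100.00 : 56.01 : 10.46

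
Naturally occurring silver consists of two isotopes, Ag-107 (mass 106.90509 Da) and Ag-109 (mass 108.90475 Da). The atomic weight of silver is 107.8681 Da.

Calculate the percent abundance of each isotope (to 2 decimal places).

Writing the weighted mean with unknown fraction x of Ag-107:
106.90509·x + 108.90475·(1 − x) = 107.8681
(106.90509 − 108.90475)·x = 107.8681 − 108.90475
x = -1.03665 / -1.99966 = 0.51841 → 51.84% Ag-107, 48.16% Ag-109.

Ag-107: 51.84%, Ag-109: 48.16%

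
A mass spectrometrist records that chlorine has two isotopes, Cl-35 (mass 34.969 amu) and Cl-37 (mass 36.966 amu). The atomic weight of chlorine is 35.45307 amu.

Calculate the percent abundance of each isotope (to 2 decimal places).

Let x be the fractional abundance of Cl-35; then Cl-37 has abundance 1 − x.
34.969·x + 36.966·(1 − x) = 35.45307
(34.969 − 36.966)·x = 35.45307 − 36.966
x = -1.51293 / -1.997 = 0.75760 → 75.76% Cl-35, 24.24% Cl-37.

Cl-35: 75.76%, Cl-37: 24.24%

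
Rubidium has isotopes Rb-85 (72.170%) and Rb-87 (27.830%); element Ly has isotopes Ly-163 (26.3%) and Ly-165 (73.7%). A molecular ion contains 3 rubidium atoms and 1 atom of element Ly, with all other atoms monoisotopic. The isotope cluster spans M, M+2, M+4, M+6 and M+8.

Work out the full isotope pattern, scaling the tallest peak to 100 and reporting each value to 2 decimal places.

Rubidium pattern (n=3): 0.37589809 : 0.43485841 : 0.16768892 : 0.02155458
Element Ly pattern (n=1): 0.2630 : 0.7370
Convolve the two distributions (both contribute in 2-u steps):
  M: 0.37589809×0.2630 = 0.098861
  M+2: 0.37589809×0.7370 + 0.43485841×0.2630 = 0.391405
  M+4: 0.43485841×0.7370 + 0.16768892×0.2630 = 0.364593
  M+6: 0.16768892×0.7370 + 0.02155458×0.2630 = 0.129256
  M+8: 0.02155458×0.7370 = 0.015886
Scale to base peak (0.391405) = 100: 25.26 : 100.00 : 93.15 : 33.02 : 4.06

25.26 : 100.00 : 93.15 : 33.02 : 4.06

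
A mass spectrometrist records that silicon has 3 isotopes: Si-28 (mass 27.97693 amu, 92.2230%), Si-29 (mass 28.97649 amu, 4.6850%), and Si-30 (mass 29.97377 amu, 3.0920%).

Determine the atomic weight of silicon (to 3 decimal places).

Average mass = Σ (abundance × isotope mass) = 0.922230 × 27.97693 + 0.046850 × 28.97649 + 0.030920 × 29.97377
= 25.801164 + 1.357549 + 0.926789 = 28.085502 amu

28.086 amu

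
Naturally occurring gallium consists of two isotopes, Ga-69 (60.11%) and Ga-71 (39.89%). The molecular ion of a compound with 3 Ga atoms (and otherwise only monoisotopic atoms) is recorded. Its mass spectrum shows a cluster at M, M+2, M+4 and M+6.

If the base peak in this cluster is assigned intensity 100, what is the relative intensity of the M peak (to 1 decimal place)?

(0.6011 + 0.3989)^3 gives M 0.2172, M+2 0.4324, M+4 0.2869, M+6 0.0635; the largest is M+2.
P(M+2) = C(3,1) × 0.6011^2 × 0.3989^1 = 3 × 0.36132121 × 0.3989 = 0.432393 (base)
P(M) = C(3,0) × 0.6011^3 × 0.3989^0 = 1 × 0.21719018 × 1.0000 = 0.217190
Relative intensity = 0.217190 / 0.432393 × 100 = 50.2

50.2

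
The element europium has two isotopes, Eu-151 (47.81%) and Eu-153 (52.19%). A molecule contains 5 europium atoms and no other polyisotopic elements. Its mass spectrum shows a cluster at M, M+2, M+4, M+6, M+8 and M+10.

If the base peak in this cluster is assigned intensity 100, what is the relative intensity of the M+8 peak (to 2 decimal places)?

54.58

Binomial terms of (0.4781 + 0.5219)^5: M 0.0250, M+2 0.1363, M+4 0.2977, M+6 0.3249, M+8 0.1774, M+10 0.0387 → M+6 is the base peak.
P(M+6) = C(5,3) × 0.4781^2 × 0.5219^3 = 10 × 0.22857961 × 0.14215492 = 0.324937 (base)
P(M+8) = C(5,4) × 0.4781^1 × 0.5219^4 = 5 × 0.4781 × 0.07419065 = 0.177353
Relative intensity = 0.177353 / 0.324937 × 100 = 54.58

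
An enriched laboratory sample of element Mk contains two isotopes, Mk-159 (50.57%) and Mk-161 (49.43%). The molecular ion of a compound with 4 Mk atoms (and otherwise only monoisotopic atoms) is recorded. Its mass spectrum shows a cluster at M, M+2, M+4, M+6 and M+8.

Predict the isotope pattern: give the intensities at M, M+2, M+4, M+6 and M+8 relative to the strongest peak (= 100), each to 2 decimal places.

17.44 : 68.20 : 100.00 : 65.16 : 15.92

Expanding (0.5057 + 0.4943)^4:
P(M) = 0.5057^4 = 0.065399
P(M+2) = 4 × 0.5057^3 × 0.4943^1 = 0.255699
P(M+4) = 6 × 0.5057^2 × 0.4943^2 = 0.374903
P(M+6) = 4 × 0.5057^1 × 0.4943^3 = 0.244301
P(M+8) = 0.4943^4 = 0.059698
The M+4 peak is largest (0.374903); scaling to 100 gives 17.44 : 68.20 : 100.00 : 65.16 : 15.92.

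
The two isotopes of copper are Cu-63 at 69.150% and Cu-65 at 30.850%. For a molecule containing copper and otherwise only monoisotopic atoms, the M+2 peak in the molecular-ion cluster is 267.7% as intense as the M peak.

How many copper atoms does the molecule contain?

6

The M+2/M ratio from n Cu atoms is n · q/p = n · 0.30850/0.69150.
n = 2.677 × 0.69150/0.30850 = 6.00 ≈ 6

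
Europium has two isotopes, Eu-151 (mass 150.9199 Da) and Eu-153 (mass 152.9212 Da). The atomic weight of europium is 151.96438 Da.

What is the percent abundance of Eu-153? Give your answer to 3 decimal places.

52.190%

Writing the weighted mean with unknown fraction x of Eu-151:
150.9199·x + 152.9212·(1 − x) = 151.96438
(150.9199 − 152.9212)·x = 151.96438 − 152.9212
x = -0.95682 / -2.0013 = 0.47810 → 47.810% Eu-151, 52.190% Eu-153.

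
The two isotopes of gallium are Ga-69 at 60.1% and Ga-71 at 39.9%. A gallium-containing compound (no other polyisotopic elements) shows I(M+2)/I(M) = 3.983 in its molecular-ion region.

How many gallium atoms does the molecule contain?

6

For n independent Ga atoms, I(M+2)/I(M) = n · (abundance Ga-71) / (abundance Ga-69) = n · 0.399/0.601.
n = 3.983 × 0.601/0.399 = 6.00 ≈ 6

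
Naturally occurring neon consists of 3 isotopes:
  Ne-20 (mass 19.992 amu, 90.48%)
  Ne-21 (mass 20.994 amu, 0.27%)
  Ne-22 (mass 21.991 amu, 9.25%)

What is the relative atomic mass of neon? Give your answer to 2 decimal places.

20.18 amu

The abundance-weighted mean is 0.9048 × 19.992 + 0.0027 × 20.994 + 0.0925 × 21.991
= 18.0888 + 0.0567 + 2.0342 = 20.1797 amu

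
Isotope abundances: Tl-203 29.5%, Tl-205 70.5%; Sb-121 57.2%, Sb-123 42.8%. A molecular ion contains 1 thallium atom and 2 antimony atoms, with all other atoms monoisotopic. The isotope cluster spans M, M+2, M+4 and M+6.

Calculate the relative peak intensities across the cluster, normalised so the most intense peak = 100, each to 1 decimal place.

Thallium pattern (n=1): 0.2950 : 0.7050
Antimony pattern (n=2): 0.327184 : 0.489632 : 0.183184
Convolve the two distributions (both contribute in 2-u steps):
  M: 0.2950×0.327184 = 0.096519
  M+2: 0.2950×0.489632 + 0.7050×0.327184 = 0.375106
  M+4: 0.2950×0.183184 + 0.7050×0.489632 = 0.399230
  M+6: 0.7050×0.183184 = 0.129145
Scale to base peak (0.399230) = 100: 24.2 : 94.0 : 100.0 : 32.3

24.2 : 94.0 : 100.0 : 32.3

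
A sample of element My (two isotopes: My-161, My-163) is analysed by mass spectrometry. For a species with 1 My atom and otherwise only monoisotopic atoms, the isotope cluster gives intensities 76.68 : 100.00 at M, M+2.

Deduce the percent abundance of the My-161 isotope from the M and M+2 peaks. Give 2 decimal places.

43.40%

Write p for the My-161 fraction. I(M+2)/I(M) = [C(1,1)·p^0·(1−p)] / p^1 = 1·(1−p)/p = 100.00/76.68 = 1.3041
(1−p)/p = 1.3041/1 = 1.3041  ⇒  p = 1/(1 + 1.3041) = 0.4340
My-161: 43.40%, My-163: 56.60%.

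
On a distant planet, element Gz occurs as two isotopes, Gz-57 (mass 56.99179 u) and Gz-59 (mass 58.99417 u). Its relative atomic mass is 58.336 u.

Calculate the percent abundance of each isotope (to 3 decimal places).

Writing the weighted mean with unknown fraction x of Gz-57:
56.99179·x + 58.99417·(1 − x) = 58.336
(56.99179 − 58.99417)·x = 58.336 − 58.99417
x = -0.65817 / -2.00238 = 0.32869 → 32.869% Gz-57, 67.131% Gz-59.

Gz-57: 32.869%, Gz-59: 67.131%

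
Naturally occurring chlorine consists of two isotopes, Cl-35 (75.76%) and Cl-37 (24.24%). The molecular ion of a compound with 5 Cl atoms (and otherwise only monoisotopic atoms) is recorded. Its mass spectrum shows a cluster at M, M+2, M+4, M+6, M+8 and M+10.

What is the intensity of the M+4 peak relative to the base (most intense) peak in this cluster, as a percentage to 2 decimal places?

63.99%

Binomial terms of (0.7576 + 0.2424)^5: M 0.2496, M+2 0.3993, M+4 0.2555, M+6 0.0817, M+8 0.0131, M+10 0.0008 → M+2 is the base peak.
P(M+2) = C(5,1) × 0.7576^4 × 0.2424^1 = 5 × 0.32942751 × 0.2424 = 0.399266 (base)
P(M+4) = C(5,2) × 0.7576^3 × 0.2424^2 = 10 × 0.4348304 × 0.05875776 = 0.255497
Relative intensity = 0.255497 / 0.399266 × 100 = 63.99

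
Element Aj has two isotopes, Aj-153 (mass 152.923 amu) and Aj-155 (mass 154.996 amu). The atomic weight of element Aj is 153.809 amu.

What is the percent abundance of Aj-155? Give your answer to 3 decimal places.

With x = fraction of Aj-153 (so Aj-155 is 1 − x):
152.923·x + 154.996·(1 − x) = 153.809
(152.923 − 154.996)·x = 153.809 − 154.996
x = -1.187 / -2.073 = 0.57260 → 57.260% Aj-153, 42.740% Aj-155.

42.740%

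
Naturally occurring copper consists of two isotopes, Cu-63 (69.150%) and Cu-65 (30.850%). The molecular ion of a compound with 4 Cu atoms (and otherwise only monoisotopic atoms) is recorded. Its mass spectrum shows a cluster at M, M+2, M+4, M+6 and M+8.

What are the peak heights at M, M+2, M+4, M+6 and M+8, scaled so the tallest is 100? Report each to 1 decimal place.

The 4 Cu atoms are independent, so intensities follow the terms of (0.69150 + 0.30850)^4.
P(M) = 0.69150^4 = 0.228649
P(M+2) = 4 × 0.69150^3 × 0.30850^1 = 0.408030
P(M+4) = 6 × 0.69150^2 × 0.30850^2 = 0.273052
P(M+6) = 4 × 0.69150^1 × 0.30850^3 = 0.081212
P(M+8) = 0.30850^4 = 0.009058
The M+2 peak is largest (0.408030); scaling to 100 gives 56.0 : 100.0 : 66.9 : 19.9 : 2.2.

56.0 : 100.0 : 66.9 : 19.9 : 2.2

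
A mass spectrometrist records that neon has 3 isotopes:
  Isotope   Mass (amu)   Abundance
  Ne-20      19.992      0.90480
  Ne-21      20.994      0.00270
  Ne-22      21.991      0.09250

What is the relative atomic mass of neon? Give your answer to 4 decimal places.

Weight each isotope mass by its fractional abundance: 0.90480 × 19.992 + 0.00270 × 20.994 + 0.09250 × 21.991
= 18.08876 + 0.05668 + 2.03417 = 20.17961 amu

20.1796 amu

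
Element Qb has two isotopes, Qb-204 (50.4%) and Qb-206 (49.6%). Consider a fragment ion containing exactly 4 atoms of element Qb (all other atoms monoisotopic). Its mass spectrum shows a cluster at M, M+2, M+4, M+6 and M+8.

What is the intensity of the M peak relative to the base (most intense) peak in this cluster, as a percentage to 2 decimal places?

17.21%

(0.504 + 0.496)^4 gives M 0.0645, M+2 0.2540, M+4 0.3750, M+6 0.2460, M+8 0.0605; the largest is M+4.
P(M+4) = C(4,2) × 0.504^2 × 0.496^2 = 6 × 0.254016 × 0.246016 = 0.374952 (base)
P(M) = C(4,0) × 0.504^4 × 0.496^0 = 1 × 0.06452413 × 1.0000 = 0.064524
Relative intensity = 0.064524 / 0.374952 × 100 = 17.21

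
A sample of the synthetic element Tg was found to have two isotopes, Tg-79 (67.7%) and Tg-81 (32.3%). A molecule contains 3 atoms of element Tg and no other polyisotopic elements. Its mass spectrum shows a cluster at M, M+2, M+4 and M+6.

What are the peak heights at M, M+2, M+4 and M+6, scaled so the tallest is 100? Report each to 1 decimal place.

The 3 Tg atoms are independent, so intensities follow the terms of (0.677 + 0.323)^3.
P(M) = 0.677^3 = 0.310289
P(M+2) = 3 × 0.677^2 × 0.323^1 = 0.444121
P(M+4) = 3 × 0.677^1 × 0.323^2 = 0.211892
P(M+6) = 0.323^3 = 0.033698
The M+2 peak is largest (0.444121); scaling to 100 gives 69.9 : 100.0 : 47.7 : 7.6.

69.9 : 100.0 : 47.7 : 7.6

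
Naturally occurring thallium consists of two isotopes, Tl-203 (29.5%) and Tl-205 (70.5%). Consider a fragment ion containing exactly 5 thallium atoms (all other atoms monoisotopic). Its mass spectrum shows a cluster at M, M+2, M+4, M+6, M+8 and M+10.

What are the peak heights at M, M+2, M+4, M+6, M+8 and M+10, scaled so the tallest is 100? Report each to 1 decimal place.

Each Tl atom is independently Tl-203 (p = 0.295) or Tl-205 (q = 0.705); the cluster is the binomial expansion (p + q)^5.
P(M) = 0.295^5 = 0.002234
P(M+2) = 5 × 0.295^4 × 0.705^1 = 0.026696
P(M+4) = 10 × 0.295^3 × 0.705^2 = 0.127598
P(M+6) = 10 × 0.295^2 × 0.705^3 = 0.304938
P(M+8) = 5 × 0.295^1 × 0.705^4 = 0.364375
P(M+10) = 0.705^5 = 0.174159
The M+8 peak is largest (0.364375); scaling to 100 gives 0.6 : 7.3 : 35.0 : 83.7 : 100.0 : 47.8.

0.6 : 7.3 : 35.0 : 83.7 : 100.0 : 47.8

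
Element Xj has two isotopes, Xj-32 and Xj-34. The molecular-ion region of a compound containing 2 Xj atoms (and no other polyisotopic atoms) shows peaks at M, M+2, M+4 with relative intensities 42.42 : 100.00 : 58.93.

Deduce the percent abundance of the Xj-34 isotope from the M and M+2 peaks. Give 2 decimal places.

Let p = fractional abundance of Xj-32. I(M+2)/I(M) = [C(2,1)·p^1·(1−p)] / p^2 = 2·(1−p)/p = 100.00/42.42 = 2.3574
(1−p)/p = 2.3574/2 = 1.1787  ⇒  p = 1/(1 + 1.1787) = 0.4590
Xj-32: 45.90%, Xj-34: 54.10%.

54.10%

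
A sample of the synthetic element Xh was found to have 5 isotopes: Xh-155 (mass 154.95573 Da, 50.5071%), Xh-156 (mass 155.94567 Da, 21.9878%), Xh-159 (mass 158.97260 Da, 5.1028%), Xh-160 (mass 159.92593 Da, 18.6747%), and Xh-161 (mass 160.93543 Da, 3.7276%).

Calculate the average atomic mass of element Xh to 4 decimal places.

Ar = Σ fᵢ·mᵢ = 0.505071 × 154.95573 + 0.219878 × 155.94567 + 0.051028 × 158.97260 + 0.186747 × 159.92593 + 0.037276 × 160.93543
= 78.263646 + 34.289022 + 8.112054 + 29.865688 + 5.999029 = 156.529439 Da

156.5294 Da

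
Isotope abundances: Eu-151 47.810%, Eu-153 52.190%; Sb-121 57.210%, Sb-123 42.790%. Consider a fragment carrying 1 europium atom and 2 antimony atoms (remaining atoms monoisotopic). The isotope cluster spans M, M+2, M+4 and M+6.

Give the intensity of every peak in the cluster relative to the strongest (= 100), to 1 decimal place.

Europium pattern (n=1): 0.4781 : 0.5219
Antimony pattern (n=2): 0.32729841 : 0.48960318 : 0.18309841
Convolve the two distributions (both contribute in 2-u steps):
  M: 0.4781×0.32729841 = 0.156481
  M+2: 0.4781×0.48960318 + 0.5219×0.32729841 = 0.404896
  M+4: 0.4781×0.18309841 + 0.5219×0.48960318 = 0.343063
  M+6: 0.5219×0.18309841 = 0.095559
Scale to base peak (0.404896) = 100: 38.6 : 100.0 : 84.7 : 23.6

38.6 : 100.0 : 84.7 : 23.6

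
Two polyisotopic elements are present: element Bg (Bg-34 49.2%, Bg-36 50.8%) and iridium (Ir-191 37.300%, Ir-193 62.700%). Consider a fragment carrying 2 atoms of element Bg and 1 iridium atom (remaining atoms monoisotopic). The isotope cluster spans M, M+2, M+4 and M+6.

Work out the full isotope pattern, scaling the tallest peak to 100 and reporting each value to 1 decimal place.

Element Bg pattern (n=2): 0.242064 : 0.499872 : 0.258064
Iridium pattern (n=1): 0.3730 : 0.6270
Convolve the two distributions (both contribute in 2-u steps):
  M: 0.242064×0.3730 = 0.090290
  M+2: 0.242064×0.6270 + 0.499872×0.3730 = 0.338226
  M+4: 0.499872×0.6270 + 0.258064×0.3730 = 0.409678
  M+6: 0.258064×0.6270 = 0.161806
Scale to base peak (0.409678) = 100: 22.0 : 82.6 : 100.0 : 39.5

22.0 : 82.6 : 100.0 : 39.5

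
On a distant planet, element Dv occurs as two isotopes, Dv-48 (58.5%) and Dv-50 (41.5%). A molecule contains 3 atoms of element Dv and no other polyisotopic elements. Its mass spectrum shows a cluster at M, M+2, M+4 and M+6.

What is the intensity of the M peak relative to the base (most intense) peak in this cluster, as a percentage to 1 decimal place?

Term probabilities: M 0.2002, M+2 0.4261, M+4 0.3023, M+6 0.0715. Base peak = M+2.
P(M+2) = C(3,1) × 0.585^2 × 0.415^1 = 3 × 0.342225 × 0.4150 = 0.426070 (base)
P(M) = C(3,0) × 0.585^3 × 0.415^0 = 1 × 0.20020162 × 1.0000 = 0.200202
Relative intensity = 0.200202 / 0.426070 × 100 = 47.0

47.0%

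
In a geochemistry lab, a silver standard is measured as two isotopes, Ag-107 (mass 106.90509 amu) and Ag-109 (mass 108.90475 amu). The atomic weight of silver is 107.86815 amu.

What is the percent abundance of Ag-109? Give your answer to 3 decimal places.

With x = fraction of Ag-107 (so Ag-109 is 1 − x):
106.90509·x + 108.90475·(1 − x) = 107.86815
(106.90509 − 108.90475)·x = 107.86815 − 108.90475
x = -1.03660 / -1.99966 = 0.51839 → 51.839% Ag-107, 48.161% Ag-109.

48.161%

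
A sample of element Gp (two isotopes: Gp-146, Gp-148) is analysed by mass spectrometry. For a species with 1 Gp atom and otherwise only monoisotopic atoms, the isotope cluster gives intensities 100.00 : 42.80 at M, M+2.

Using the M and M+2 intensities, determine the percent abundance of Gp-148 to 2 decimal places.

If p is the fraction of Gp that is Gp-146, then I(M+2)/I(M) = [C(1,1)·p^0·(1−p)] / p^1 = 1·(1−p)/p = 42.80/100.00 = 0.4280
(1−p)/p = 0.4280/1 = 0.4280  ⇒  p = 1/(1 + 0.4280) = 0.7003
Gp-146: 70.03%, Gp-148: 29.97%.

29.97%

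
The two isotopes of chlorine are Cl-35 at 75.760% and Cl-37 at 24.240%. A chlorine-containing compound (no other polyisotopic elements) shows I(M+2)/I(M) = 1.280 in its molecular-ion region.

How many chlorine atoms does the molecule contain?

For n independent Cl atoms, I(M+2)/I(M) = n · (abundance Cl-37) / (abundance Cl-35) = n · 0.24240/0.75760.
n = 1.280 × 0.75760/0.24240 = 4.00 ≈ 4

4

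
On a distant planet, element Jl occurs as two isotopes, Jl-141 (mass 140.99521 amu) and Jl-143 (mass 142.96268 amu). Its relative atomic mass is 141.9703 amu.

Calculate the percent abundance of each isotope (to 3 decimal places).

Jl-141: 50.439%, Jl-143: 49.561%

Let x be the fractional abundance of Jl-141; then Jl-143 has abundance 1 − x.
140.99521·x + 142.96268·(1 − x) = 141.9703
(140.99521 − 142.96268)·x = 141.9703 − 142.96268
x = -0.99238 / -1.96747 = 0.50439 → 50.439% Jl-141, 49.561% Jl-143.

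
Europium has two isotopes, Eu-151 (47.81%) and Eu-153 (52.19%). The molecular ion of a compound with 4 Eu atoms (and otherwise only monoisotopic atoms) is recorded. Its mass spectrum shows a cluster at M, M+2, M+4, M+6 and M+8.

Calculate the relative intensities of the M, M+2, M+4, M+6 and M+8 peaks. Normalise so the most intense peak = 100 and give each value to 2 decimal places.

Each Eu atom is independently Eu-151 (p = 0.4781) or Eu-153 (q = 0.5219); the cluster is the binomial expansion (p + q)^4.
P(M) = 0.4781^4 = 0.052249
P(M+2) = 4 × 0.4781^3 × 0.5219^1 = 0.228141
P(M+4) = 6 × 0.4781^2 × 0.5219^2 = 0.373563
P(M+6) = 4 × 0.4781^1 × 0.5219^3 = 0.271857
P(M+8) = 0.5219^4 = 0.074191
The M+4 peak is largest (0.373563); scaling to 100 gives 13.99 : 61.07 : 100.00 : 72.77 : 19.86.

13.99 : 61.07 : 100.00 : 72.77 : 19.86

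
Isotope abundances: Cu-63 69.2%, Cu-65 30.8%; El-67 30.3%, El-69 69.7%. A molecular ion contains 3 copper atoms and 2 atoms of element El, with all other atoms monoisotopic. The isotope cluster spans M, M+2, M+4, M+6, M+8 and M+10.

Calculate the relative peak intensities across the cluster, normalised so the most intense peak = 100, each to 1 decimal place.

Copper pattern (n=3): 0.33137389 : 0.44247034 : 0.19693766 : 0.02921811
Element El pattern (n=2): 0.091809 : 0.422382 : 0.485809
Convolve the two distributions (both contribute in 2-u steps):
  M: 0.33137389×0.091809 = 0.030423
  M+2: 0.33137389×0.422382 + 0.44247034×0.091809 = 0.180589
  M+4: 0.33137389×0.485809 + 0.44247034×0.422382 + 0.19693766×0.091809 = 0.365957
  M+6: 0.44247034×0.485809 + 0.19693766×0.422382 + 0.02921811×0.091809 = 0.300821
  M+8: 0.19693766×0.485809 + 0.02921811×0.422382 = 0.108015
  M+10: 0.02921811×0.485809 = 0.014194
Scale to base peak (0.365957) = 100: 8.3 : 49.3 : 100.0 : 82.2 : 29.5 : 3.9

8.3 : 49.3 : 100.0 : 82.2 : 29.5 : 3.9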